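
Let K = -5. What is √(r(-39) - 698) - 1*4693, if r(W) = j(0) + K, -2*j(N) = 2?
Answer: -4693 + 8*I*√11 ≈ -4693.0 + 26.533*I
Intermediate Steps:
j(N) = -1 (j(N) = -½*2 = -1)
r(W) = -6 (r(W) = -1 - 5 = -6)
√(r(-39) - 698) - 1*4693 = √(-6 - 698) - 1*4693 = √(-704) - 4693 = 8*I*√11 - 4693 = -4693 + 8*I*√11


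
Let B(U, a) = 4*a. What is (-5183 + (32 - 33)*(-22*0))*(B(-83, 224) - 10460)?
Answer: 49570212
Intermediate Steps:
(-5183 + (32 - 33)*(-22*0))*(B(-83, 224) - 10460) = (-5183 + (32 - 33)*(-22*0))*(4*224 - 10460) = (-5183 - 1*0)*(896 - 10460) = (-5183 + 0)*(-9564) = -5183*(-9564) = 49570212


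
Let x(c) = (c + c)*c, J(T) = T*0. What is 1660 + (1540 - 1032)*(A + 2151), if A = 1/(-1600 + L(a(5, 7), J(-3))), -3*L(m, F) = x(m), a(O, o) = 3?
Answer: 878777250/803 ≈ 1.0944e+6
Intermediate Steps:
J(T) = 0
x(c) = 2*c² (x(c) = (2*c)*c = 2*c²)
L(m, F) = -2*m²/3
A = -1/1606 (A = 1/(-1600 - ⅔*3²) = 1/(-1600 - ⅔*9) = 1/(-1600 - 6) = 1/(-1606) = -1/1606 ≈ -0.00062266)
1660 + (1540 - 1032)*(A + 2151) = 1660 + (1540 - 1032)*(-1/1606 + 2151) = 1660 + 508*(3454505/1606) = 1660 + 877444270/803 = 878777250/803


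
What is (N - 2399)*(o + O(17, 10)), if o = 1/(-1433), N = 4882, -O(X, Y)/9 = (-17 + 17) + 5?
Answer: -160118738/1433 ≈ -1.1174e+5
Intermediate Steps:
O(X, Y) = -45 (O(X, Y) = -9*((-17 + 17) + 5) = -9*(0 + 5) = -9*5 = -45)
o = -1/1433 ≈ -0.00069784
(N - 2399)*(o + O(17, 10)) = (4882 - 2399)*(-1/1433 - 45) = 2483*(-64486/1433) = -160118738/1433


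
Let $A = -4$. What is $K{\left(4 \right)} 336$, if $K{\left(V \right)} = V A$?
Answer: $-5376$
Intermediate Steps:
$K{\left(V \right)} = - 4 V$ ($K{\left(V \right)} = V \left(-4\right) = - 4 V$)
$K{\left(4 \right)} 336 = \left(-4\right) 4 \cdot 336 = \left(-16\right) 336 = -5376$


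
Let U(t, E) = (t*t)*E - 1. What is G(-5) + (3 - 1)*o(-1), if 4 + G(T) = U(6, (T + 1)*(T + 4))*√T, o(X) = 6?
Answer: 8 + 143*I*√5 ≈ 8.0 + 319.76*I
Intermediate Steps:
U(t, E) = -1 + E*t² (U(t, E) = t²*E - 1 = E*t² - 1 = -1 + E*t²)
G(T) = -4 + √T*(-1 + 36*(1 + T)*(4 + T)) (G(T) = -4 + (-1 + ((T + 1)*(T + 4))*6²)*√T = -4 + (-1 + ((1 + T)*(4 + T))*36)*√T = -4 + (-1 + 36*(1 + T)*(4 + T))*√T = -4 + √T*(-1 + 36*(1 + T)*(4 + T)))
G(-5) + (3 - 1)*o(-1) = (-4 + √(-5)*(143 + 36*(-5)² + 180*(-5))) + (3 - 1)*6 = (-4 + (I*√5)*(143 + 36*25 - 900)) + 2*6 = (-4 + (I*√5)*(143 + 900 - 900)) + 12 = (-4 + (I*√5)*143) + 12 = (-4 + 143*I*√5) + 12 = 8 + 143*I*√5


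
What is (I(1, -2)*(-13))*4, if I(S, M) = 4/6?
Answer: -104/3 ≈ -34.667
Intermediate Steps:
I(S, M) = ⅔ (I(S, M) = 4*(⅙) = ⅔)
(I(1, -2)*(-13))*4 = ((⅔)*(-13))*4 = -26/3*4 = -104/3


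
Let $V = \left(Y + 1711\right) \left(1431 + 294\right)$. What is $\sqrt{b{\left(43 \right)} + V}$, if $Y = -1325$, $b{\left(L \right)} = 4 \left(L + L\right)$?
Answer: $\sqrt{666194} \approx 816.21$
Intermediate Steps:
$b{\left(L \right)} = 8 L$ ($b{\left(L \right)} = 4 \cdot 2 L = 8 L$)
$V = 665850$ ($V = \left(-1325 + 1711\right) \left(1431 + 294\right) = 386 \cdot 1725 = 665850$)
$\sqrt{b{\left(43 \right)} + V} = \sqrt{8 \cdot 43 + 665850} = \sqrt{344 + 665850} = \sqrt{666194}$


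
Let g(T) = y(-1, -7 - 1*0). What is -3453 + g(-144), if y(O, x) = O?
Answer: -3454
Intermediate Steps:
g(T) = -1
-3453 + g(-144) = -3453 - 1 = -3454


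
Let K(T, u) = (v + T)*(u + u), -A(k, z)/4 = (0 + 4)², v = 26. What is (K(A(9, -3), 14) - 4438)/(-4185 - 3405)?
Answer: 917/1265 ≈ 0.72490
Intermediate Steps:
A(k, z) = -64 (A(k, z) = -4*(0 + 4)² = -4*4² = -4*16 = -64)
K(T, u) = 2*u*(26 + T) (K(T, u) = (26 + T)*(u + u) = (26 + T)*(2*u) = 2*u*(26 + T))
(K(A(9, -3), 14) - 4438)/(-4185 - 3405) = (2*14*(26 - 64) - 4438)/(-4185 - 3405) = (2*14*(-38) - 4438)/(-7590) = (-1064 - 4438)*(-1/7590) = -5502*(-1/7590) = 917/1265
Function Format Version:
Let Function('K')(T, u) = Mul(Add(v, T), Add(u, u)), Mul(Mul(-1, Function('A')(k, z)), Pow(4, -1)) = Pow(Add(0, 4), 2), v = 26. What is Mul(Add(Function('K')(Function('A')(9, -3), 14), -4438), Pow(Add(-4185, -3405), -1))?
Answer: Rational(917, 1265) ≈ 0.72490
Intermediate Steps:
Function('A')(k, z) = -64 (Function('A')(k, z) = Mul(-4, Pow(Add(0, 4), 2)) = Mul(-4, Pow(4, 2)) = Mul(-4, 16) = -64)
Function('K')(T, u) = Mul(2, u, Add(26, T)) (Function('K')(T, u) = Mul(Add(26, T), Add(u, u)) = Mul(Add(26, T), Mul(2, u)) = Mul(2, u, Add(26, T)))
Mul(Add(Function('K')(Function('A')(9, -3), 14), -4438), Pow(Add(-4185, -3405), -1)) = Mul(Add(Mul(2, 14, Add(26, -64)), -4438), Pow(Add(-4185, -3405), -1)) = Mul(Add(Mul(2, 14, -38), -4438), Pow(-7590, -1)) = Mul(Add(-1064, -4438), Rational(-1, 7590)) = Mul(-5502, Rational(-1, 7590)) = Rational(917, 1265)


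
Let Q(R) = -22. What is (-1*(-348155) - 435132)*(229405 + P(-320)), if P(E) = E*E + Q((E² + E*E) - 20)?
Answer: -28857489991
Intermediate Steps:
P(E) = -22 + E² (P(E) = E*E - 22 = E² - 22 = -22 + E²)
(-1*(-348155) - 435132)*(229405 + P(-320)) = (-1*(-348155) - 435132)*(229405 + (-22 + (-320)²)) = (348155 - 435132)*(229405 + (-22 + 102400)) = -86977*(229405 + 102378) = -86977*331783 = -28857489991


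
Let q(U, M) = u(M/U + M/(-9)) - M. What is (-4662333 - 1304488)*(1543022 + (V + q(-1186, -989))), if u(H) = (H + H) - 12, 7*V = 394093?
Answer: -50968419587688701/5337 ≈ -9.5500e+12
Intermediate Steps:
V = 56299 (V = (1/7)*394093 = 56299)
u(H) = -12 + 2*H (u(H) = 2*H - 12 = -12 + 2*H)
q(U, M) = -12 - 11*M/9 + 2*M/U (q(U, M) = (-12 + 2*(M/U + M/(-9))) - M = (-12 + 2*(M/U + M*(-1/9))) - M = (-12 + 2*(M/U - M/9)) - M = (-12 + 2*(-M/9 + M/U)) - M = (-12 + (-2*M/9 + 2*M/U)) - M = (-12 - 2*M/9 + 2*M/U) - M = -12 - 11*M/9 + 2*M/U)
(-4662333 - 1304488)*(1543022 + (V + q(-1186, -989))) = (-4662333 - 1304488)*(1543022 + (56299 + (-12 - 11/9*(-989) + 2*(-989)/(-1186)))) = -5966821*(1543022 + (56299 + (-12 + 10879/9 + 2*(-989)*(-1/1186)))) = -5966821*(1543022 + (56299 + (-12 + 10879/9 + 989/593))) = -5966821*(1543022 + (56299 + 6396104/5337)) = -5966821*(1543022 + 306863867/5337) = -5966821*8541972281/5337 = -50968419587688701/5337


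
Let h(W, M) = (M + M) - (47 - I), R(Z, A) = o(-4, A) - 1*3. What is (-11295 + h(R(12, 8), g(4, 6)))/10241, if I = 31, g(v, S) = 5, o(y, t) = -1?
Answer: -11301/10241 ≈ -1.1035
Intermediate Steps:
R(Z, A) = -4 (R(Z, A) = -1 - 1*3 = -1 - 3 = -4)
h(W, M) = -16 + 2*M (h(W, M) = (M + M) - (47 - 1*31) = 2*M - (47 - 31) = 2*M - 1*16 = 2*M - 16 = -16 + 2*M)
(-11295 + h(R(12, 8), g(4, 6)))/10241 = (-11295 + (-16 + 2*5))/10241 = (-11295 + (-16 + 10))*(1/10241) = (-11295 - 6)*(1/10241) = -11301*1/10241 = -11301/10241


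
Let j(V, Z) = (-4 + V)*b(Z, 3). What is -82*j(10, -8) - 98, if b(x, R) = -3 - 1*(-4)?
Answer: -590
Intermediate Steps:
b(x, R) = 1 (b(x, R) = -3 + 4 = 1)
j(V, Z) = -4 + V (j(V, Z) = (-4 + V)*1 = -4 + V)
-82*j(10, -8) - 98 = -82*(-4 + 10) - 98 = -82*6 - 98 = -492 - 98 = -590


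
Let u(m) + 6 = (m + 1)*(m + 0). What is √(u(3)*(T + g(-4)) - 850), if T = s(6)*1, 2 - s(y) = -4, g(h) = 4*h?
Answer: I*√910 ≈ 30.166*I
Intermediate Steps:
u(m) = -6 + m*(1 + m) (u(m) = -6 + (m + 1)*(m + 0) = -6 + (1 + m)*m = -6 + m*(1 + m))
s(y) = 6 (s(y) = 2 - 1*(-4) = 2 + 4 = 6)
T = 6 (T = 6*1 = 6)
√(u(3)*(T + g(-4)) - 850) = √((-6 + 3 + 3²)*(6 + 4*(-4)) - 850) = √((-6 + 3 + 9)*(6 - 16) - 850) = √(6*(-10) - 850) = √(-60 - 850) = √(-910) = I*√910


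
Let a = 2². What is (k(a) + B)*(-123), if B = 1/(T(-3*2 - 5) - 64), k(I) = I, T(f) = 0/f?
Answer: -31365/64 ≈ -490.08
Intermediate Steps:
a = 4
T(f) = 0
B = -1/64 (B = 1/(0 - 64) = 1/(-64) = -1/64 ≈ -0.015625)
(k(a) + B)*(-123) = (4 - 1/64)*(-123) = (255/64)*(-123) = -31365/64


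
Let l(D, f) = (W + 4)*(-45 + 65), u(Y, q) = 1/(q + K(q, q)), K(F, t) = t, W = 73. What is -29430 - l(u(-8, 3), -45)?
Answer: -30970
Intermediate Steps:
u(Y, q) = 1/(2*q) (u(Y, q) = 1/(q + q) = 1/(2*q))
l(D, f) = 1540 (l(D, f) = (73 + 4)*(-45 + 65) = 77*20 = 1540)
-29430 - l(u(-8, 3), -45) = -29430 - 1*1540 = -29430 - 1540 = -30970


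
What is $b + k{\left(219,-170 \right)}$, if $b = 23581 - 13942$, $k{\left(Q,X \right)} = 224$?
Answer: $9863$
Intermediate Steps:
$b = 9639$ ($b = 23581 - 13942 = 9639$)
$b + k{\left(219,-170 \right)} = 9639 + 224 = 9863$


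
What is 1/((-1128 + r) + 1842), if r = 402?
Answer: 1/1116 ≈ 0.00089606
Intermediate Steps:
1/((-1128 + r) + 1842) = 1/((-1128 + 402) + 1842) = 1/(-726 + 1842) = 1/1116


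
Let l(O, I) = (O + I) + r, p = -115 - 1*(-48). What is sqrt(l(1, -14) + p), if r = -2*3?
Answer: I*sqrt(86) ≈ 9.2736*I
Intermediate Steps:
r = -6
p = -67 (p = -115 + 48 = -67)
l(O, I) = -6 + I + O (l(O, I) = (O + I) - 6 = (I + O) - 6 = -6 + I + O)
sqrt(l(1, -14) + p) = sqrt((-6 - 14 + 1) - 67) = sqrt(-19 - 67) = sqrt(-86) = I*sqrt(86)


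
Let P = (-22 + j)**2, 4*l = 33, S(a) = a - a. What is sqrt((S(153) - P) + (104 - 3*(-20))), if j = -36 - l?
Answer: I*sqrt(67601)/4 ≈ 65.0*I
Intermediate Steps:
S(a) = 0
l = 33/4 (l = (1/4)*33 = 33/4 ≈ 8.2500)
j = -177/4 (j = -36 - 1*33/4 = -36 - 33/4 = -177/4 ≈ -44.250)
P = 70225/16 (P = (-22 - 177/4)**2 = (-265/4)**2 = 70225/16 ≈ 4389.1)
sqrt((S(153) - P) + (104 - 3*(-20))) = sqrt((0 - 1*70225/16) + (104 - 3*(-20))) = sqrt((0 - 70225/16) + (104 + 60)) = sqrt(-70225/16 + 164) = sqrt(-67601/16) = I*sqrt(67601)/4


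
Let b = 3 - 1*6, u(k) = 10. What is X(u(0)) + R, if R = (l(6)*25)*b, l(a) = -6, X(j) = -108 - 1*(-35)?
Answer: 377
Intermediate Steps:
X(j) = -73 (X(j) = -108 + 35 = -73)
b = -3 (b = 3 - 6 = -3)
R = 450 (R = -6*25*(-3) = -150*(-3) = 450)
X(u(0)) + R = -73 + 450 = 377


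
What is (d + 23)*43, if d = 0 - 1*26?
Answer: -129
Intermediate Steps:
d = -26 (d = 0 - 26 = -26)
(d + 23)*43 = (-26 + 23)*43 = -3*43 = -129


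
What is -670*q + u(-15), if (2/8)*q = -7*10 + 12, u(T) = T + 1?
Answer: 155426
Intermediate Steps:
u(T) = 1 + T
q = -232 (q = 4*(-7*10 + 12) = 4*(-70 + 12) = 4*(-58) = -232)
-670*q + u(-15) = -670*(-232) + (1 - 15) = 155440 - 14 = 155426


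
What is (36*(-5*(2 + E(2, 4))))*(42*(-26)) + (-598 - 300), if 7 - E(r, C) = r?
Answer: 1375022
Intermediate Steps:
E(r, C) = 7 - r
(36*(-5*(2 + E(2, 4))))*(42*(-26)) + (-598 - 300) = (36*(-5*(2 + (7 - 1*2))))*(42*(-26)) + (-598 - 300) = (36*(-5*(2 + (7 - 2))))*(-1092) - 898 = (36*(-5*(2 + 5)))*(-1092) - 898 = (36*(-5*7))*(-1092) - 898 = (36*(-35))*(-1092) - 898 = -1260*(-1092) - 898 = 1375920 - 898 = 1375022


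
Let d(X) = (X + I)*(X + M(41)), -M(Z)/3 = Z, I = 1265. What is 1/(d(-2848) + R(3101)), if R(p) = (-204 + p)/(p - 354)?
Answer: 2747/12919399368 ≈ 2.1263e-7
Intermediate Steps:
M(Z) = -3*Z
R(p) = (-204 + p)/(-354 + p)
d(X) = (-123 + X)*(1265 + X) (d(X) = (X + 1265)*(X - 3*41) = (1265 + X)*(X - 123) = (1265 + X)*(-123 + X) = (-123 + X)*(1265 + X))
1/(d(-2848) + R(3101)) = 1/((-155595 + (-2848)² + 1142*(-2848)) + (-204 + 3101)/(-354 + 3101)) = 1/((-155595 + 8111104 - 3252416) + 2897/2747) = 1/(4703093 + (1/2747)*2897) = 1/(4703093 + 2897/2747) = 1/(12919399368/2747) = 2747/12919399368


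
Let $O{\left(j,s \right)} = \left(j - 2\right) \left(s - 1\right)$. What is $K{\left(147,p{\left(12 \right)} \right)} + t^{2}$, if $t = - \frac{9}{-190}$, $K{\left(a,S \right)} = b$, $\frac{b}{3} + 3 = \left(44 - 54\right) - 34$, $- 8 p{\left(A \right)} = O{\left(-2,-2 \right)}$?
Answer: $- \frac{5090019}{36100} \approx -141.0$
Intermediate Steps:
$O{\left(j,s \right)} = \left(-1 + s\right) \left(-2 + j\right)$ ($O{\left(j,s \right)} = \left(-2 + j\right) \left(-1 + s\right) = \left(-1 + s\right) \left(-2 + j\right)$)
$p{\left(A \right)} = - \frac{3}{2}$ ($p{\left(A \right)} = - \frac{2 - -2 - -4 - -4}{8} = - \frac{2 + 2 + 4 + 4}{8} = \left(- \frac{1}{8}\right) 12 = - \frac{3}{2}$)
$b = -141$ ($b = -9 + 3 \left(\left(44 - 54\right) - 34\right) = -9 + 3 \left(-10 - 34\right) = -9 + 3 \left(-44\right) = -9 - 132 = -141$)
$K{\left(a,S \right)} = -141$
$t = \frac{9}{190}$ ($t = \left(-9\right) \left(- \frac{1}{190}\right) = \frac{9}{190} \approx 0.047368$)
$K{\left(147,p{\left(12 \right)} \right)} + t^{2} = -141 + \left(\frac{9}{190}\right)^{2} = -141 + \frac{81}{36100} = - \frac{5090019}{36100}$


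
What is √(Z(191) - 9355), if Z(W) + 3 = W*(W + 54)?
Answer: √37437 ≈ 193.49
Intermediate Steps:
Z(W) = -3 + W*(54 + W) (Z(W) = -3 + W*(W + 54) = -3 + W*(54 + W))
√(Z(191) - 9355) = √((-3 + 191² + 54*191) - 9355) = √((-3 + 36481 + 10314) - 9355) = √(46792 - 9355) = √37437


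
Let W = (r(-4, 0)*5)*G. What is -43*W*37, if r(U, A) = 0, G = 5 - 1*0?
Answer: 0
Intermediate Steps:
G = 5 (G = 5 + 0 = 5)
W = 0 (W = (0*5)*5 = 0*5 = 0)
-43*W*37 = -43*0*37 = 0*37 = 0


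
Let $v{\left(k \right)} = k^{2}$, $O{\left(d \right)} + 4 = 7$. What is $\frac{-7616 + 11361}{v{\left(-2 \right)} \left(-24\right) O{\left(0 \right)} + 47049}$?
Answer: $\frac{3745}{46761} \approx 0.080088$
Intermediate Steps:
$O{\left(d \right)} = 3$ ($O{\left(d \right)} = -4 + 7 = 3$)
$\frac{-7616 + 11361}{v{\left(-2 \right)} \left(-24\right) O{\left(0 \right)} + 47049} = \frac{-7616 + 11361}{\left(-2\right)^{2} \left(-24\right) 3 + 47049} = \frac{3745}{4 \left(-24\right) 3 + 47049} = \frac{3745}{\left(-96\right) 3 + 47049} = \frac{3745}{-288 + 47049} = \frac{3745}{46761}$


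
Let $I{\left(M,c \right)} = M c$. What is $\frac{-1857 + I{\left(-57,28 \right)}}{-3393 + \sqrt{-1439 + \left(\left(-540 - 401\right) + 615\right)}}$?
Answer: $\frac{11716029}{11514214} + \frac{3453 i \sqrt{1765}}{11514214} \approx 1.0175 + 0.012599 i$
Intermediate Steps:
$\frac{-1857 + I{\left(-57,28 \right)}}{-3393 + \sqrt{-1439 + \left(\left(-540 - 401\right) + 615\right)}} = \frac{-1857 - 1596}{-3393 + \sqrt{-1439 + \left(\left(-540 - 401\right) + 615\right)}} = \frac{-1857 - 1596}{-3393 + \sqrt{-1439 + \left(-941 + 615\right)}} = - \frac{3453}{-3393 + \sqrt{-1439 - 326}} = - \frac{3453}{-3393 + \sqrt{-1765}} = - \frac{3453}{-3393 + i \sqrt{1765}}$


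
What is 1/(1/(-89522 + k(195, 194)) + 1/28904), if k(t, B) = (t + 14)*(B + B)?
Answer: -121830360/10237 ≈ -11901.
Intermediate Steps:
k(t, B) = 2*B*(14 + t) (k(t, B) = (14 + t)*(2*B) = 2*B*(14 + t))
1/(1/(-89522 + k(195, 194)) + 1/28904) = 1/(1/(-89522 + 2*194*(14 + 195)) + 1/28904) = 1/(1/(-89522 + 2*194*209) + 1/28904) = 1/(1/(-89522 + 81092) + 1/28904) = 1/(1/(-8430) + 1/28904) = 1/(-1/8430 + 1/28904) = 1/(-10237/121830360) = -121830360/10237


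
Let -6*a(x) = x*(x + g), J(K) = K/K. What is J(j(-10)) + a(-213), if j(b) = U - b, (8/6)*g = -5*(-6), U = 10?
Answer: -27047/4 ≈ -6761.8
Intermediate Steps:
g = 45/2 (g = 3*(-5*(-6))/4 = (¾)*30 = 45/2 ≈ 22.500)
j(b) = 10 - b
J(K) = 1
a(x) = -x*(45/2 + x)/6 (a(x) = -x*(x + 45/2)/6 = -x*(45/2 + x)/6)
J(j(-10)) + a(-213) = 1 - 1/12*(-213)*(45 + 2*(-213)) = 1 - 1/12*(-213)*(45 - 426) = 1 - 1/12*(-213)*(-381) = 1 - 27051/4 = -27047/4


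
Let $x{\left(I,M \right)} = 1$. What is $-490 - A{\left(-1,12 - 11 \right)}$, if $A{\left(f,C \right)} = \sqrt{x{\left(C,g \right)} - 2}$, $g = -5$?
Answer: $-490 - i \approx -490.0 - 1.0 i$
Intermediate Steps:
$A{\left(f,C \right)} = i$ ($A{\left(f,C \right)} = \sqrt{1 - 2} = \sqrt{-1} = i$)
$-490 - A{\left(-1,12 - 11 \right)} = -490 - i$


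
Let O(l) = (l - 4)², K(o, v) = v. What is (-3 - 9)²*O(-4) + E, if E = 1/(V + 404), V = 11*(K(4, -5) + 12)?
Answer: 4432897/481 ≈ 9216.0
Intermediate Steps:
V = 77 (V = 11*(-5 + 12) = 11*7 = 77)
O(l) = (-4 + l)²
E = 1/481 (E = 1/(77 + 404) = 1/481 ≈ 0.0020790)
(-3 - 9)²*O(-4) + E = (-3 - 9)²*(-4 - 4)² + 1/481 = (-12)²*(-8)² + 1/481 = 144*64 + 1/481 = 9216 + 1/481 = 4432897/481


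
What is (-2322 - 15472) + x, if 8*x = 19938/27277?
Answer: -1941457783/109108 ≈ -17794.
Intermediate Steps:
x = 9969/109108 (x = (19938/27277)/8 = (19938*(1/27277))/8 = (⅛)*(19938/27277) = 9969/109108 ≈ 0.091368)
(-2322 - 15472) + x = (-2322 - 15472) + 9969/109108 = -17794 + 9969/109108 = -1941457783/109108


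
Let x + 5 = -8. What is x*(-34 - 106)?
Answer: 1820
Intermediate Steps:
x = -13 (x = -5 - 8 = -13)
x*(-34 - 106) = -13*(-34 - 106) = -13*(-140) = 1820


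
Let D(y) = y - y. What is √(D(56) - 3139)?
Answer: I*√3139 ≈ 56.027*I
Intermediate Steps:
D(y) = 0
√(D(56) - 3139) = √(0 - 3139) = √(-3139) = I*√3139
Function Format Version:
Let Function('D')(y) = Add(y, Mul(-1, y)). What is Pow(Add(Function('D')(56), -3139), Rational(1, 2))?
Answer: Mul(I, Pow(3139, Rational(1, 2))) ≈ Mul(56.027, I)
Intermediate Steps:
Function('D')(y) = 0
Pow(Add(Function('D')(56), -3139), Rational(1, 2)) = Pow(Add(0, -3139), Rational(1, 2)) = Pow(-3139, Rational(1, 2)) = Mul(I, Pow(3139, Rational(1, 2)))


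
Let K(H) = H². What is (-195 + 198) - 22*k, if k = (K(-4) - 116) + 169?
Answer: -1515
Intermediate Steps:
k = 69 (k = ((-4)² - 116) + 169 = (16 - 116) + 169 = -100 + 169 = 69)
(-195 + 198) - 22*k = (-195 + 198) - 22*69 = 3 - 1518 = -1515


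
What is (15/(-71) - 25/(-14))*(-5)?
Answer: -7825/994 ≈ -7.8722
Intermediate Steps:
(15/(-71) - 25/(-14))*(-5) = (15*(-1/71) - 25*(-1/14))*(-5) = (-15/71 + 25/14)*(-5) = (1565/994)*(-5) = -7825/994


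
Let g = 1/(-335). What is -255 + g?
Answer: -85426/335 ≈ -255.00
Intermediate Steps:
g = -1/335 ≈ -0.0029851
-255 + g = -255 - 1/335 = -85426/335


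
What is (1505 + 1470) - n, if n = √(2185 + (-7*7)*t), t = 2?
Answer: 2975 - √2087 ≈ 2929.3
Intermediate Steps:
n = √2087 (n = √(2185 - 7*7*2) = √(2185 - 49*2) = √(2185 - 98) = √2087 ≈ 45.684)
(1505 + 1470) - n = (1505 + 1470) - √2087 = 2975 - √2087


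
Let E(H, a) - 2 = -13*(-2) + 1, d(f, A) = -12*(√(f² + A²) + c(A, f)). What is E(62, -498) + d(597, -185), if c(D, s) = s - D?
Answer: -9355 - 12*√390634 ≈ -16855.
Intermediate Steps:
d(f, A) = -12*f - 12*√(A² + f²) + 12*A (d(f, A) = -12*(√(f² + A²) + (f - A)) = -12*(√(A² + f²) + (f - A)) = -12*(f + √(A² + f²) - A) = -12*f - 12*√(A² + f²) + 12*A)
E(H, a) = 29 (E(H, a) = 2 + (-13*(-2) + 1) = 2 + (26 + 1) = 2 + 27 = 29)
E(62, -498) + d(597, -185) = 29 + (-12*597 - 12*√((-185)² + 597²) + 12*(-185)) = 29 + (-7164 - 12*√(34225 + 356409) - 2220) = 29 + (-7164 - 12*√390634 - 2220) = 29 + (-9384 - 12*√390634) = -9355 - 12*√390634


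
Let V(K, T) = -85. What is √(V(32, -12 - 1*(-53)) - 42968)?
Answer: I*√43053 ≈ 207.49*I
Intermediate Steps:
√(V(32, -12 - 1*(-53)) - 42968) = √(-85 - 42968) = √(-43053) = I*√43053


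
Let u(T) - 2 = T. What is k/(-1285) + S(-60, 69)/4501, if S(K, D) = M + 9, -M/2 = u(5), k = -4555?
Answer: 4099126/1156757 ≈ 3.5436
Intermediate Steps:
u(T) = 2 + T
M = -14 (M = -2*(2 + 5) = -2*7 = -14)
S(K, D) = -5 (S(K, D) = -14 + 9 = -5)
k/(-1285) + S(-60, 69)/4501 = -4555/(-1285) - 5/4501 = -4555*(-1/1285) - 5*1/4501 = 911/257 - 5/4501 = 4099126/1156757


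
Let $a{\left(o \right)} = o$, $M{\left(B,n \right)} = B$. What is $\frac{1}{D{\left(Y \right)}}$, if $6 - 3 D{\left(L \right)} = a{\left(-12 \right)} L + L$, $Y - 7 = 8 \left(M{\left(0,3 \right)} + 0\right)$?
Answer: $\frac{3}{83} \approx 0.036145$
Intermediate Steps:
$Y = 7$ ($Y = 7 + 8 \left(0 + 0\right) = 7 + 8 \cdot 0 = 7 + 0 = 7$)
$D{\left(L \right)} = 2 + \frac{11 L}{3}$ ($D{\left(L \right)} = 2 - \frac{- 12 L + L}{3} = 2 - \frac{\left(-11\right) L}{3} = 2 + \frac{11 L}{3}$)
$\frac{1}{D{\left(Y \right)}} = \frac{1}{2 + \frac{11}{3} \cdot 7} = \frac{1}{2 + \frac{77}{3}} = \frac{1}{\frac{83}{3}} = \frac{3}{83}$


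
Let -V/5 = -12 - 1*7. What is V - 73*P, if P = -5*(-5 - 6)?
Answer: -3920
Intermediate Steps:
P = 55 (P = -5*(-11) = 55)
V = 95 (V = -5*(-12 - 1*7) = -5*(-12 - 7) = -5*(-19) = 95)
V - 73*P = 95 - 73*55 = 95 - 4015 = -3920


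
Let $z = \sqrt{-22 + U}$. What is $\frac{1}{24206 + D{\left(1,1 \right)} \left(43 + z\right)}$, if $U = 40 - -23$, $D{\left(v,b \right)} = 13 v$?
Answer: $\frac{1905}{47176792} - \frac{\sqrt{41}}{47176792} \approx 4.0244 \cdot 10^{-5}$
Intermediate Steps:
$U = 63$ ($U = 40 + 23 = 63$)
$z = \sqrt{41}$ ($z = \sqrt{-22 + 63} = \sqrt{41} \approx 6.4031$)
$\frac{1}{24206 + D{\left(1,1 \right)} \left(43 + z\right)} = \frac{1}{24206 + 13 \cdot 1 \left(43 + \sqrt{41}\right)} = \frac{1}{24206 + 13 \left(43 + \sqrt{41}\right)} = \frac{1}{24206 + \left(559 + 13 \sqrt{41}\right)} = \frac{1}{24765 + 13 \sqrt{41}}$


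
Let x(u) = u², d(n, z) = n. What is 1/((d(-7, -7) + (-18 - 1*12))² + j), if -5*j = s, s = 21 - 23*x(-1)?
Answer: 5/6847 ≈ 0.00073025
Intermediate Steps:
s = -2 (s = 21 - 23*(-1)² = 21 - 23*1 = 21 - 23 = -2)
j = ⅖ (j = -⅕*(-2) = ⅖ ≈ 0.40000)
1/((d(-7, -7) + (-18 - 1*12))² + j) = 1/((-7 + (-18 - 1*12))² + ⅖) = 1/((-7 + (-18 - 12))² + ⅖) = 1/((-7 - 30)² + ⅖) = 1/((-37)² + ⅖) = 1/(1369 + ⅖) = 1/(6847/5) = 5/6847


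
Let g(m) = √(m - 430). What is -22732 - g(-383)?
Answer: -22732 - I*√813 ≈ -22732.0 - 28.513*I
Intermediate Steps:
g(m) = √(-430 + m)
-22732 - g(-383) = -22732 - √(-430 - 383) = -22732 - √(-813) = -22732 - I*√813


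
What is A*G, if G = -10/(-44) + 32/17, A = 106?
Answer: 41817/187 ≈ 223.62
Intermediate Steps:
G = 789/374 (G = -10*(-1/44) + 32*(1/17) = 5/22 + 32/17 = 789/374 ≈ 2.1096)
A*G = 106*(789/374) = 41817/187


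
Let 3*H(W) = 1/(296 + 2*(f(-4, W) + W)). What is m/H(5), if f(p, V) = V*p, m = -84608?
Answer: -67517184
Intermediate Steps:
H(W) = 1/(3*(296 - 6*W)) (H(W) = 1/(3*(296 + 2*(W*(-4) + W))) = 1/(3*(296 + 2*(-4*W + W))) = 1/(3*(296 + 2*(-3*W))) = 1/(3*(296 - 6*W)))
m/H(5) = -84608/(1/(6*(148 - 3*5))) = -84608/(1/(6*(148 - 15))) = -84608/((⅙)/133) = -84608/((⅙)*(1/133)) = -84608/1/798 = -84608*798 = -67517184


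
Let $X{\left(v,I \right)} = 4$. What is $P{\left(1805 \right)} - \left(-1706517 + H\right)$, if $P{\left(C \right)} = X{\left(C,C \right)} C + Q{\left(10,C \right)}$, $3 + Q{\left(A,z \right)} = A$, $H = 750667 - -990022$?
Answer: $-26945$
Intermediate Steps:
$H = 1740689$ ($H = 750667 + 990022 = 1740689$)
$Q{\left(A,z \right)} = -3 + A$
$P{\left(C \right)} = 7 + 4 C$ ($P{\left(C \right)} = 4 C + \left(-3 + 10\right) = 4 C + 7 = 7 + 4 C$)
$P{\left(1805 \right)} - \left(-1706517 + H\right) = \left(7 + 4 \cdot 1805\right) - \left(-1706517 + 1740689\right) = \left(7 + 7220\right) - 34172 = 7227 - 34172 = -26945$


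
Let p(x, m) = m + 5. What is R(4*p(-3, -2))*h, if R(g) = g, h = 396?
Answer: 4752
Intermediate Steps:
p(x, m) = 5 + m
R(4*p(-3, -2))*h = (4*(5 - 2))*396 = (4*3)*396 = 12*396 = 4752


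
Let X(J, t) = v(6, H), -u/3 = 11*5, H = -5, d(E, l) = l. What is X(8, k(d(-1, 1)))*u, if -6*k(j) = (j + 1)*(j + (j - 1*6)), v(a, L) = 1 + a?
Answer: -1155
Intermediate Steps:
k(j) = -(1 + j)*(-6 + 2*j)/6 (k(j) = -(j + 1)*(j + (j - 1*6))/6 = -(1 + j)*(j + (j - 6))/6 = -(1 + j)*(j + (-6 + j))/6 = -(1 + j)*(-6 + 2*j)/6)
u = -165 (u = -33*5 = -3*55 = -165)
X(J, t) = 7 (X(J, t) = 1 + 6 = 7)
X(8, k(d(-1, 1)))*u = 7*(-165) = -1155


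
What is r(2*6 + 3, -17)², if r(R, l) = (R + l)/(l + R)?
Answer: 1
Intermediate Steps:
r(R, l) = 1 (r(R, l) = (R + l)/(R + l) = 1)
r(2*6 + 3, -17)² = 1² = 1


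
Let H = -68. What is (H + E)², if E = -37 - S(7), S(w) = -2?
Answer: 10609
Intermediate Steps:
E = -35 (E = -37 - 1*(-2) = -37 + 2 = -35)
(H + E)² = (-68 - 35)² = (-103)² = 10609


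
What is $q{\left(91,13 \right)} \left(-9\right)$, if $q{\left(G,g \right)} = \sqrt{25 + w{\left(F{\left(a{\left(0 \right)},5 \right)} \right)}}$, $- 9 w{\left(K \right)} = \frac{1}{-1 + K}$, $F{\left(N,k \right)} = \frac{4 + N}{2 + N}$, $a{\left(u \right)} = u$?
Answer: $- 12 \sqrt{14} \approx -44.9$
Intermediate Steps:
$F{\left(N,k \right)} = \frac{4 + N}{2 + N}$
$w{\left(K \right)} = - \frac{1}{9 \left(-1 + K\right)}$
$q{\left(G,g \right)} = \frac{4 \sqrt{14}}{3}$ ($q{\left(G,g \right)} = \sqrt{25 - \frac{1}{-9 + 9 \frac{4 + 0}{2 + 0}}} = \sqrt{25 - \frac{1}{-9 + 9 \cdot \frac{1}{2} \cdot 4}} = \sqrt{25 - \frac{1}{-9 + 9 \cdot 2}} = \sqrt{25 - \frac{1}{-9 + 18}} = \sqrt{25 - \frac{1}{9}} = \sqrt{\frac{224}{9}} = \frac{4 \sqrt{14}}{3}$)
$q{\left(91,13 \right)} \left(-9\right) = \frac{4 \sqrt{14}}{3} \left(-9\right) = - 12 \sqrt{14}$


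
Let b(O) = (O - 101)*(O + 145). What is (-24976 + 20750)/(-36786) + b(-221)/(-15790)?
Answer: -208374613/145212735 ≈ -1.4350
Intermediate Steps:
b(O) = (-101 + O)*(145 + O)
(-24976 + 20750)/(-36786) + b(-221)/(-15790) = (-24976 + 20750)/(-36786) + (-14645 + (-221)² + 44*(-221))/(-15790) = -4226*(-1/36786) + (-14645 + 48841 - 9724)*(-1/15790) = 2113/18393 + 24472*(-1/15790) = 2113/18393 - 12236/7895 = -208374613/145212735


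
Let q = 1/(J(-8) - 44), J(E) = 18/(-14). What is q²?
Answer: 49/100489 ≈ 0.00048762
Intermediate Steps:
J(E) = -9/7 (J(E) = 18*(-1/14) = -9/7)
q = -7/317 (q = 1/(-9/7 - 44) = 1/(-317/7) = -7/317 ≈ -0.022082)
q² = (-7/317)² = 49/100489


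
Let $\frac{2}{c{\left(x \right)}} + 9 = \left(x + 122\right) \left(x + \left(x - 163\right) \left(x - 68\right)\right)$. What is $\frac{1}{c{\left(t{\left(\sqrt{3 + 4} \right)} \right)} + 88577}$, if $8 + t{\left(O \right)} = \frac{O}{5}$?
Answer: $\frac{1516930640206629217832}{134365165319631750441453189} - \frac{47049125 \sqrt{7}}{134365165319631750441453189} \approx 1.129 \cdot 10^{-5}$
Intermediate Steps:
$t{\left(O \right)} = -8 + \frac{O}{5}$
$c{\left(x \right)} = \frac{2}{-9 + \left(122 + x\right) \left(x + \left(-163 + x\right) \left(-68 + x\right)\right)}$ ($c{\left(x \right)} = \frac{2}{-9 + \left(x + 122\right) \left(x + \left(x - 163\right) \left(x - 68\right)\right)} = \frac{2}{-9 + \left(122 + x\right) \left(x + \left(-163 + x\right) \left(-68 + x\right)\right)}$)
$\frac{1}{c{\left(t{\left(\sqrt{3 + 4} \right)} \right)} + 88577} = \frac{1}{\frac{2}{1352239 + \left(-8 + \frac{\sqrt{3 + 4}}{5}\right)^{3} - 16976 \left(-8 + \frac{\sqrt{3 + 4}}{5}\right) - 108 \left(-8 + \frac{\sqrt{3 + 4}}{5}\right)^{2}} + 88577} = \frac{1}{\frac{2}{1352239 + \left(-8 + \frac{\sqrt{7}}{5}\right)^{3} - 16976 \left(-8 + \frac{\sqrt{7}}{5}\right) - 108 \left(-8 + \frac{\sqrt{7}}{5}\right)^{2}} + 88577} = \frac{1}{\frac{2}{1352239 + \left(-8 + \frac{\sqrt{7}}{5}\right)^{3} + \left(135808 - \frac{16976 \sqrt{7}}{5}\right) - 108 \left(-8 + \frac{\sqrt{7}}{5}\right)^{2}} + 88577} = \frac{1}{\frac{2}{1488047 + \left(-8 + \frac{\sqrt{7}}{5}\right)^{3} - 108 \left(-8 + \frac{\sqrt{7}}{5}\right)^{2} - \frac{16976 \sqrt{7}}{5}} + 88577} = \frac{1}{88577 + \frac{2}{1488047 + \left(-8 + \frac{\sqrt{7}}{5}\right)^{3} - 108 \left(-8 + \frac{\sqrt{7}}{5}\right)^{2} - \frac{16976 \sqrt{7}}{5}}}$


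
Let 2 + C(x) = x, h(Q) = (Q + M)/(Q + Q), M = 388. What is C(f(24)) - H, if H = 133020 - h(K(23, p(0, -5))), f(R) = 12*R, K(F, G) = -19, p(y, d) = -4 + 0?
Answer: -5044261/38 ≈ -1.3274e+5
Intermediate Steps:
p(y, d) = -4
h(Q) = (388 + Q)/(2*Q) (h(Q) = (Q + 388)/(Q + Q) = (388 + Q)/((2*Q)) = (388 + Q)*(1/(2*Q)) = (388 + Q)/(2*Q))
H = 5055129/38 (H = 133020 - (388 - 19)/(2*(-19)) = 133020 - (-1)*369/(2*19) = 133020 - 1*(-369/38) = 133020 + 369/38 = 5055129/38 ≈ 1.3303e+5)
C(x) = -2 + x
C(f(24)) - H = (-2 + 12*24) - 1*5055129/38 = (-2 + 288) - 5055129/38 = 286 - 5055129/38 = -5044261/38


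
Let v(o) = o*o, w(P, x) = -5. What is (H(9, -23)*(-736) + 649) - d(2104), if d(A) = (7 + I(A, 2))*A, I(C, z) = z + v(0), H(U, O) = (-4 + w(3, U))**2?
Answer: -77903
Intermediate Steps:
v(o) = o**2
H(U, O) = 81 (H(U, O) = (-4 - 5)**2 = (-9)**2 = 81)
I(C, z) = z (I(C, z) = z + 0**2 = z + 0 = z)
d(A) = 9*A (d(A) = (7 + 2)*A = 9*A)
(H(9, -23)*(-736) + 649) - d(2104) = (81*(-736) + 649) - 9*2104 = (-59616 + 649) - 1*18936 = -58967 - 18936 = -77903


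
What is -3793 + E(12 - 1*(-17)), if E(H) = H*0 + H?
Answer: -3764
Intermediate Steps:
E(H) = H (E(H) = 0 + H = H)
-3793 + E(12 - 1*(-17)) = -3793 + (12 - 1*(-17)) = -3793 + (12 + 17) = -3793 + 29 = -3764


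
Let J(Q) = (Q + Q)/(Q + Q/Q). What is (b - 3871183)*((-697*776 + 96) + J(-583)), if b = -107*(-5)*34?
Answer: 202109047064123/97 ≈ 2.0836e+12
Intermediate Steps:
J(Q) = 2*Q/(1 + Q) (J(Q) = (2*Q)/(Q + 1) = (2*Q)/(1 + Q) = 2*Q/(1 + Q))
b = 18190 (b = 535*34 = 18190)
(b - 3871183)*((-697*776 + 96) + J(-583)) = (18190 - 3871183)*((-697*776 + 96) + 2*(-583)/(1 - 583)) = -3852993*((-540872 + 96) + 2*(-583)/(-582)) = -3852993*(-540776 + 2*(-583)*(-1/582)) = -3852993*(-540776 + 583/291) = -3852993*(-157365233/291) = 202109047064123/97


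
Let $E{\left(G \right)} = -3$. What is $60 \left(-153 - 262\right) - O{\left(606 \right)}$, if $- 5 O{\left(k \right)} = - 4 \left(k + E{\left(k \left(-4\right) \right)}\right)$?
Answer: $- \frac{126912}{5} \approx -25382.0$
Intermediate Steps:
$O{\left(k \right)} = - \frac{12}{5} + \frac{4 k}{5}$ ($O{\left(k \right)} = - \frac{\left(-4\right) \left(k - 3\right)}{5} = - \frac{\left(-4\right) \left(-3 + k\right)}{5} = - \frac{12 - 4 k}{5} = - \frac{12}{5} + \frac{4 k}{5}$)
$60 \left(-153 - 262\right) - O{\left(606 \right)} = 60 \left(-153 - 262\right) - \left(- \frac{12}{5} + \frac{4}{5} \cdot 606\right) = 60 \left(-415\right) - \left(- \frac{12}{5} + \frac{2424}{5}\right) = -24900 - \frac{2412}{5} = - \frac{126912}{5}$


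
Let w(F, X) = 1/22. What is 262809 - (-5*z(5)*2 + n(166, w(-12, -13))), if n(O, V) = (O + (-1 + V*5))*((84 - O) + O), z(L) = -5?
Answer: 2737679/11 ≈ 2.4888e+5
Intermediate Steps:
w(F, X) = 1/22
n(O, V) = -84 + 84*O + 420*V (n(O, V) = (O + (-1 + 5*V))*84 = (-1 + O + 5*V)*84 = -84 + 84*O + 420*V)
262809 - (-5*z(5)*2 + n(166, w(-12, -13))) = 262809 - (-5*(-5)*2 + (-84 + 84*166 + 420*(1/22))) = 262809 - (25*2 + (-84 + 13944 + 210/11)) = 262809 - (50 + 152670/11) = 262809 - 1*153220/11 = 262809 - 153220/11 = 2737679/11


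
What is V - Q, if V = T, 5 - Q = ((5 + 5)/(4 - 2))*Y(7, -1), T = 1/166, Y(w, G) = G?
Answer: -1659/166 ≈ -9.9940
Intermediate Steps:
T = 1/166 ≈ 0.0060241
Q = 10 (Q = 5 - (5 + 5)/(4 - 2)*(-1) = 5 - 10/2*(-1) = 5 - 10*(½)*(-1) = 5 - 5*(-1) = 5 - 1*(-5) = 5 + 5 = 10)
V = 1/166 ≈ 0.0060241
V - Q = 1/166 - 1*10 = 1/166 - 10 = -1659/166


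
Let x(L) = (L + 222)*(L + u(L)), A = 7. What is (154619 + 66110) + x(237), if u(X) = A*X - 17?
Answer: 1083190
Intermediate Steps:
u(X) = -17 + 7*X (u(X) = 7*X - 17 = -17 + 7*X)
x(L) = (-17 + 8*L)*(222 + L) (x(L) = (L + 222)*(L + (-17 + 7*L)) = (222 + L)*(-17 + 8*L) = (-17 + 8*L)*(222 + L))
(154619 + 66110) + x(237) = (154619 + 66110) + (-3774 + 8*237² + 1759*237) = 220729 + (-3774 + 8*56169 + 416883) = 220729 + (-3774 + 449352 + 416883) = 220729 + 862461 = 1083190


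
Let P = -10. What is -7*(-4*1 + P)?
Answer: 98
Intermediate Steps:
-7*(-4*1 + P) = -7*(-4*1 - 10) = -7*(-4 - 10) = -7*(-14) = 98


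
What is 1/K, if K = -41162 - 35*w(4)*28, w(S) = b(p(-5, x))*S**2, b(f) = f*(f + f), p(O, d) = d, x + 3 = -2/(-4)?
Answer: -1/237162 ≈ -4.2165e-6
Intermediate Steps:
x = -5/2 (x = -3 - 2/(-4) = -3 - 2*(-1/4) = -3 + 1/2 = -5/2 ≈ -2.5000)
b(f) = 2*f**2 (b(f) = f*(2*f) = 2*f**2)
w(S) = 25*S**2/2 (w(S) = (2*(-5/2)**2)*S**2 = (2*(25/4))*S**2 = 25*S**2/2)
K = -237162 (K = -41162 - 875*4**2/2*28 = -41162 - 875*16/2*28 = -41162 - 35*200*28 = -41162 - 7000*28 = -41162 - 196000 = -237162)
1/K = 1/(-237162) = -1/237162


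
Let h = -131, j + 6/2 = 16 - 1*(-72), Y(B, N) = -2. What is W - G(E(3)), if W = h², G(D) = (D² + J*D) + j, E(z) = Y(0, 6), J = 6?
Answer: 17084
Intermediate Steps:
j = 85 (j = -3 + (16 - 1*(-72)) = -3 + (16 + 72) = -3 + 88 = 85)
E(z) = -2
G(D) = 85 + D² + 6*D (G(D) = (D² + 6*D) + 85 = 85 + D² + 6*D)
W = 17161 (W = (-131)² = 17161)
W - G(E(3)) = 17161 - (85 + (-2)² + 6*(-2)) = 17161 - (85 + 4 - 12) = 17161 - 1*77 = 17161 - 77 = 17084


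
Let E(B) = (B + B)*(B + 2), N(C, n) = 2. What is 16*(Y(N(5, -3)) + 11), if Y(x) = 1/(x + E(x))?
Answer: 1592/9 ≈ 176.89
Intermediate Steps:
E(B) = 2*B*(2 + B) (E(B) = (2*B)*(2 + B) = 2*B*(2 + B))
Y(x) = 1/(x + 2*x*(2 + x))
16*(Y(N(5, -3)) + 11) = 16*(1/(2*(5 + 2*2)) + 11) = 16*(1/(2*(5 + 4)) + 11) = 16*((½)/9 + 11) = 16*((½)*(⅑) + 11) = 16*(1/18 + 11) = 16*(199/18) = 1592/9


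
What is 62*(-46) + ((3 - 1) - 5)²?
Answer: -2843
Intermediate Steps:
62*(-46) + ((3 - 1) - 5)² = -2852 + (2 - 5)² = -2852 + (-3)² = -2852 + 9 = -2843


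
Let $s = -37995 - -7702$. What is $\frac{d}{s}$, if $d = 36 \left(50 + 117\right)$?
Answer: $- \frac{6012}{30293} \approx -0.19846$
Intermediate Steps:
$s = -30293$ ($s = -37995 + 7702 = -30293$)
$d = 6012$ ($d = 36 \cdot 167 = 6012$)
$\frac{d}{s} = \frac{6012}{-30293} = 6012 \left(- \frac{1}{30293}\right) = - \frac{6012}{30293}$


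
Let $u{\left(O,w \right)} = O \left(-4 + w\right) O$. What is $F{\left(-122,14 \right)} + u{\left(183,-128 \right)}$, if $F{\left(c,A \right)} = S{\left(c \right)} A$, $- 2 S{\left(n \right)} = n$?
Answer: $-4419694$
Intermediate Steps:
$S{\left(n \right)} = - \frac{n}{2}$
$u{\left(O,w \right)} = O^{2} \left(-4 + w\right)$
$F{\left(c,A \right)} = - \frac{A c}{2}$ ($F{\left(c,A \right)} = - \frac{c}{2} A = - \frac{A c}{2}$)
$F{\left(-122,14 \right)} + u{\left(183,-128 \right)} = \left(- \frac{1}{2}\right) 14 \left(-122\right) + 183^{2} \left(-4 - 128\right) = 854 + 33489 \left(-132\right) = 854 - 4420548 = -4419694$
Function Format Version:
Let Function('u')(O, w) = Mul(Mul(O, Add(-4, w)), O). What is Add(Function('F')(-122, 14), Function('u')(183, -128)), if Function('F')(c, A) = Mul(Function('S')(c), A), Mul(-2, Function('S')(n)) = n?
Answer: -4419694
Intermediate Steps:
Function('S')(n) = Mul(Rational(-1, 2), n)
Function('u')(O, w) = Mul(Pow(O, 2), Add(-4, w))
Function('F')(c, A) = Mul(Rational(-1, 2), A, c) (Function('F')(c, A) = Mul(Mul(Rational(-1, 2), c), A) = Mul(Rational(-1, 2), A, c))
Add(Function('F')(-122, 14), Function('u')(183, -128)) = Add(Mul(Rational(-1, 2), 14, -122), Mul(Pow(183, 2), Add(-4, -128))) = Add(854, Mul(33489, -132)) = Add(854, -4420548) = -4419694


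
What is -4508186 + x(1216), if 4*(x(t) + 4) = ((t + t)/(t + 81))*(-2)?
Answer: -5847123646/1297 ≈ -4.5082e+6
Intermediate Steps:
x(t) = -4 - t/(81 + t) (x(t) = -4 + (((t + t)/(t + 81))*(-2))/4 = -4 + (((2*t)/(81 + t))*(-2))/4 = -4 + ((2*t/(81 + t))*(-2))/4 = -4 + (-4*t/(81 + t))/4 = -4 - t/(81 + t))
-4508186 + x(1216) = -4508186 + (-324 - 5*1216)/(81 + 1216) = -4508186 + (-324 - 6080)/1297 = -4508186 + (1/1297)*(-6404) = -4508186 - 6404/1297 = -5847123646/1297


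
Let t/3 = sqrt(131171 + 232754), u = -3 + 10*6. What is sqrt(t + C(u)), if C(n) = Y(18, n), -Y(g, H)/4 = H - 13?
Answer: sqrt(-176 + 15*sqrt(14557)) ≈ 40.420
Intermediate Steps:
Y(g, H) = 52 - 4*H (Y(g, H) = -4*(H - 13) = -4*(-13 + H) = 52 - 4*H)
u = 57 (u = -3 + 60 = 57)
C(n) = 52 - 4*n
t = 15*sqrt(14557) (t = 3*sqrt(131171 + 232754) = 3*sqrt(363925) = 3*(5*sqrt(14557)) = 15*sqrt(14557) ≈ 1809.8)
sqrt(t + C(u)) = sqrt(15*sqrt(14557) + (52 - 4*57)) = sqrt(15*sqrt(14557) + (52 - 228)) = sqrt(15*sqrt(14557) - 176) = sqrt(-176 + 15*sqrt(14557))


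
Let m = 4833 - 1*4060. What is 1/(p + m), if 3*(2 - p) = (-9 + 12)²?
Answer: 1/772 ≈ 0.0012953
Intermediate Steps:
m = 773 (m = 4833 - 4060 = 773)
p = -1 (p = 2 - (-9 + 12)²/3 = 2 - ⅓*3² = 2 - ⅓*9 = 2 - 3 = -1)
1/(p + m) = 1/(-1 + 773) = 1/772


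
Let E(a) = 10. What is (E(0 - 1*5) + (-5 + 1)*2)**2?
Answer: 4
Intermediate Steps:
(E(0 - 1*5) + (-5 + 1)*2)**2 = (10 + (-5 + 1)*2)**2 = (10 - 4*2)**2 = (10 - 8)**2 = 2**2 = 4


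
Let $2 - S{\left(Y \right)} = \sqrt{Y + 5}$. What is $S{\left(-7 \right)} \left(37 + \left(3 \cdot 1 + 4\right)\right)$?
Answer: $88 - 44 i \sqrt{2} \approx 88.0 - 62.225 i$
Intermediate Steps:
$S{\left(Y \right)} = 2 - \sqrt{5 + Y}$ ($S{\left(Y \right)} = 2 - \sqrt{Y + 5} = 2 - \sqrt{5 + Y}$)
$S{\left(-7 \right)} \left(37 + \left(3 \cdot 1 + 4\right)\right) = \left(2 - \sqrt{5 - 7}\right) \left(37 + \left(3 \cdot 1 + 4\right)\right) = \left(2 - \sqrt{-2}\right) \left(37 + \left(3 + 4\right)\right) = \left(2 - i \sqrt{2}\right) \left(37 + 7\right) = \left(2 - i \sqrt{2}\right) 44 = 88 - 44 i \sqrt{2}$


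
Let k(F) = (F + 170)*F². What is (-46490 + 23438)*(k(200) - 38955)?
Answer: -340271609340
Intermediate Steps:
k(F) = F²*(170 + F) (k(F) = (170 + F)*F² = F²*(170 + F))
(-46490 + 23438)*(k(200) - 38955) = (-46490 + 23438)*(200²*(170 + 200) - 38955) = -23052*(40000*370 - 38955) = -23052*(14800000 - 38955) = -23052*14761045 = -340271609340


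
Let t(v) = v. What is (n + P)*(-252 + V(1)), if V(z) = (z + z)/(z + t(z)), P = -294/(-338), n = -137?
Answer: 5774506/169 ≈ 34169.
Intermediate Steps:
P = 147/169 (P = -294*(-1/338) = 147/169 ≈ 0.86982)
V(z) = 1 (V(z) = (z + z)/(z + z) = (2*z)/((2*z)) = (2*z)*(1/(2*z)) = 1)
(n + P)*(-252 + V(1)) = (-137 + 147/169)*(-252 + 1) = -23006/169*(-251) = 5774506/169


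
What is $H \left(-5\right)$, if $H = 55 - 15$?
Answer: $-200$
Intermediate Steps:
$H = 40$
$H \left(-5\right) = 40 \left(-5\right) = -200$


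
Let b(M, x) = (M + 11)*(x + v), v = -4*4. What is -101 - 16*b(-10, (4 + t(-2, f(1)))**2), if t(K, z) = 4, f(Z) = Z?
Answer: -869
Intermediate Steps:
v = -16
b(M, x) = (-16 + x)*(11 + M) (b(M, x) = (M + 11)*(x - 16) = (11 + M)*(-16 + x) = (-16 + x)*(11 + M))
-101 - 16*b(-10, (4 + t(-2, f(1)))**2) = -101 - 16*(-176 - 16*(-10) + 11*(4 + 4)**2 - 10*(4 + 4)**2) = -101 - 16*(-176 + 160 + 11*8**2 - 10*8**2) = -101 - 16*(-176 + 160 + 11*64 - 10*64) = -101 - 16*(-176 + 160 + 704 - 640) = -101 - 16*48 = -101 - 768 = -869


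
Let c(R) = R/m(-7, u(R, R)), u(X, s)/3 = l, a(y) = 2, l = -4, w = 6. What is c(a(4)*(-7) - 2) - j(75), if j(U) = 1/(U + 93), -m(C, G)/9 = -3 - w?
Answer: -923/4536 ≈ -0.20348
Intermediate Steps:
u(X, s) = -12 (u(X, s) = 3*(-4) = -12)
m(C, G) = 81 (m(C, G) = -9*(-3 - 1*6) = -9*(-3 - 6) = -9*(-9) = 81)
j(U) = 1/(93 + U)
c(R) = R/81
c(a(4)*(-7) - 2) - j(75) = (2*(-7) - 2)/81 - 1/(93 + 75) = (-14 - 2)/81 - 1/168 = (1/81)*(-16) - 1*1/168 = -16/81 - 1/168 = -923/4536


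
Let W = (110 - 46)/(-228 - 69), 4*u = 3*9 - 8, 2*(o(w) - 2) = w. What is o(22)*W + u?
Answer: 2315/1188 ≈ 1.9487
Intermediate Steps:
o(w) = 2 + w/2
u = 19/4 (u = (3*9 - 8)/4 = (27 - 8)/4 = (¼)*19 = 19/4 ≈ 4.7500)
W = -64/297 (W = 64/(-297) = 64*(-1/297) = -64/297 ≈ -0.21549)
o(22)*W + u = (2 + (½)*22)*(-64/297) + 19/4 = (2 + 11)*(-64/297) + 19/4 = 13*(-64/297) + 19/4 = -832/297 + 19/4 = 2315/1188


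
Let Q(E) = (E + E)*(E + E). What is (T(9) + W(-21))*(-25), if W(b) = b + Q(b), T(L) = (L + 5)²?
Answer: -48475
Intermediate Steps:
T(L) = (5 + L)²
Q(E) = 4*E² (Q(E) = (2*E)*(2*E) = 4*E²)
W(b) = b + 4*b²
(T(9) + W(-21))*(-25) = ((5 + 9)² - 21*(1 + 4*(-21)))*(-25) = (14² - 21*(1 - 84))*(-25) = (196 - 21*(-83))*(-25) = (196 + 1743)*(-25) = 1939*(-25) = -48475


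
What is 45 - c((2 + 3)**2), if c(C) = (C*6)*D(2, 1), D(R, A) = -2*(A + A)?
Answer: 645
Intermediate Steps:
D(R, A) = -4*A
c(C) = -24*C (c(C) = (C*6)*(-4*1) = (6*C)*(-4) = -24*C)
45 - c((2 + 3)**2) = 45 - (-24)*(2 + 3)**2 = 45 - (-24)*5**2 = 45 - (-24)*25 = 45 - 1*(-600) = 45 + 600 = 645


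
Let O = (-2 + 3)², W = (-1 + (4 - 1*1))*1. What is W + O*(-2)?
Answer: 0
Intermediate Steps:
W = 2 (W = (-1 + (4 - 1))*1 = (-1 + 3)*1 = 2*1 = 2)
O = 1 (O = 1² = 1)
W + O*(-2) = 2 + 1*(-2) = 2 - 2 = 0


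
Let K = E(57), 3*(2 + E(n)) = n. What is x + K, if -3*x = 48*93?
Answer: -1471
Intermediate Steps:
E(n) = -2 + n/3
x = -1488 (x = -16*93 = -⅓*4464 = -1488)
K = 17 (K = -2 + (⅓)*57 = -2 + 19 = 17)
x + K = -1488 + 17 = -1471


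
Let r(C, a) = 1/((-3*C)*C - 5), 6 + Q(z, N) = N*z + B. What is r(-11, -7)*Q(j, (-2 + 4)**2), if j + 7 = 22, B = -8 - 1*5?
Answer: -41/368 ≈ -0.11141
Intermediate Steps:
B = -13 (B = -8 - 5 = -13)
j = 15 (j = -7 + 22 = 15)
Q(z, N) = -19 + N*z (Q(z, N) = -6 + (N*z - 13) = -6 + (-13 + N*z) = -19 + N*z)
r(C, a) = 1/(-5 - 3*C**2) (r(C, a) = 1/(-3*C**2 - 5) = 1/(-5 - 3*C**2))
r(-11, -7)*Q(j, (-2 + 4)**2) = (-1/(5 + 3*(-11)**2))*(-19 + (-2 + 4)**2*15) = (-1/(5 + 3*121))*(-19 + 2**2*15) = (-1/(5 + 363))*(-19 + 4*15) = (-1/368)*(-19 + 60) = -1*1/368*41 = -1/368*41 = -41/368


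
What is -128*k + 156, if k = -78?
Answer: 10140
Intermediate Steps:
-128*k + 156 = -128*(-78) + 156 = 9984 + 156 = 10140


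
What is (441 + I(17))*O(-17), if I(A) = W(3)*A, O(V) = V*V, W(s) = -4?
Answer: 107797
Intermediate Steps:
O(V) = V²
I(A) = -4*A
(441 + I(17))*O(-17) = (441 - 4*17)*(-17)² = (441 - 68)*289 = 373*289 = 107797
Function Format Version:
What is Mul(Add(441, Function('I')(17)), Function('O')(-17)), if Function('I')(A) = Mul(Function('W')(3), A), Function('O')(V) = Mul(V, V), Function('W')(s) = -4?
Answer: 107797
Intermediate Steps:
Function('O')(V) = Pow(V, 2)
Function('I')(A) = Mul(-4, A)
Mul(Add(441, Function('I')(17)), Function('O')(-17)) = Mul(Add(441, Mul(-4, 17)), Pow(-17, 2)) = Mul(Add(441, -68), 289) = Mul(373, 289) = 107797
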